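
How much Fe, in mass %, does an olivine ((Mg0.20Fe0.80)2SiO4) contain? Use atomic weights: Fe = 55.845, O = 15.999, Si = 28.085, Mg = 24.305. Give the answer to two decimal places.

Formula mass = 0.40·24.305 + 1.60·55.845 + 1·28.085 + 4·15.999 = 191.155 g/mol, of which 89.352 g is Fe.
So Fe makes up 89.352/191.155 = 0.4674 of the mass, i.e. 46.74%.

46.74 mass %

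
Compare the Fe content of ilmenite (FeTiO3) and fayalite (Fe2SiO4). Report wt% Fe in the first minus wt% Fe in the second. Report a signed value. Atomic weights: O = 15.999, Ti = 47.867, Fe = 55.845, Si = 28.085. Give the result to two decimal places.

Fe in FeTiO3: molar mass 151.709 g/mol; 1×55.845 = 55.845 g → 36.81 wt%.
Fe in Fe2SiO4: molar mass 203.771 g/mol; 2×55.845 = 111.690 g → 54.81 wt%.
Difference = 36.81 − 54.81 = -18.00 percentage points.

-18.00 percentage points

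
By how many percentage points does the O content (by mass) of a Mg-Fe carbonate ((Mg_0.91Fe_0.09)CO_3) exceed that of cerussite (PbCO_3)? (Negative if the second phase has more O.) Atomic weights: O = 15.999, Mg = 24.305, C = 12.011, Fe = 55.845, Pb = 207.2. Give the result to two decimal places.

37.11 percentage points

O in (Mg_0.91Fe_0.09)CO_3: molar mass 87.152 g/mol; 3×15.999 = 47.997 g → 55.07 wt%.
O in PbCO_3: molar mass 267.208 g/mol; 3×15.999 = 47.997 g → 17.96 wt%.
Difference = 55.07 − 17.96 = 37.11 percentage points.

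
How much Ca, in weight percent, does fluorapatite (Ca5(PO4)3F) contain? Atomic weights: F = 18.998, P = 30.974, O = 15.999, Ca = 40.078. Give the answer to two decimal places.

Molar mass of Ca5(PO4)3F: 5·40.078 + 3·30.974 + 12·15.999 + 1·18.998 = 504.298 g/mol.
Mass of Ca per formula unit: 5 × 40.078 = 200.390 g.
Weight fraction Ca = 200.390 / 504.298 = 0.3974.

39.74 weight percent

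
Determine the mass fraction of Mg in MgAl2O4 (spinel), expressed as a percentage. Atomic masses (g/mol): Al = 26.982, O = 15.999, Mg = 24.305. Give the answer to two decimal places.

17.08 weight percent

Formula mass = 1×24.305 + 2×26.982 + 4×15.999 = 142.265 g/mol, of which 24.305 g is Mg.
So Mg makes up 24.305/142.265 = 0.1708 of the mass, i.e. 17.08%.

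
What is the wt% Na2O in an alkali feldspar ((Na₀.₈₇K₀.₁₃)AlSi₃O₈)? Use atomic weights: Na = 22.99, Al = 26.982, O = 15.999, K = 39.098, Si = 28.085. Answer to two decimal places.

10.20 wt%

Molar mass of (Na₀.₈₇K₀.₁₃)AlSi₃O₈ = 0.87×22.99 + 0.13×39.098 + 1×26.982 + 3×28.085 + 8×15.999 = 264.313 g/mol.
Each formula unit contains 0.87 Na, equivalent to 0.87/2 = 0.4350 mol Na2O.
M(Na2O) = 2×22.99 + 1×15.999 = 61.979 g/mol.
Mass of Na2O per formula unit = 0.4350 × 61.979 = 26.961 g.
Na2O wt% = 26.961 / 264.313 × 100 = 10.20%.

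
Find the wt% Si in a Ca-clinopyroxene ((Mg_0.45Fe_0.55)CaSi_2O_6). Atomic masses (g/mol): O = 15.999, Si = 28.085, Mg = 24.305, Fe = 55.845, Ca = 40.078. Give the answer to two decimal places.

24.02 wt%

Formula mass = 0.45*24.305 + 0.55*55.845 + 1*40.078 + 2*28.085 + 6*15.999 = 233.894 g/mol, of which 56.170 g is Si.
So Si makes up 56.170/233.894 = 0.2402 of the mass, i.e. 24.02%.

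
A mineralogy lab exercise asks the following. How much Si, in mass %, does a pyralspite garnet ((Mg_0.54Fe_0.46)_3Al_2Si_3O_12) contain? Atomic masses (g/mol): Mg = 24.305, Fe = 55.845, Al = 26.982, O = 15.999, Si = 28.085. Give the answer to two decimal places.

Formula mass = 1.62·24.305 + 1.38·55.845 + 2·26.982 + 3·28.085 + 12·15.999 = 446.647 g/mol, of which 84.255 g is Si.
So Si makes up 84.255/446.647 = 0.1886 of the mass, i.e. 18.86%.

18.86 mass %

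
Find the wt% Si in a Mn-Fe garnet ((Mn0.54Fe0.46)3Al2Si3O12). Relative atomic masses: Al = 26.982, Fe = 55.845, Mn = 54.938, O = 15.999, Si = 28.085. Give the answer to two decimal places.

Formula mass = 1.62×54.938 + 1.38×55.845 + 2×26.982 + 3×28.085 + 12×15.999 = 496.273 g/mol, of which 84.255 g is Si.
So Si makes up 84.255/496.273 = 0.1698 of the mass, i.e. 16.98%.

16.98 weight percent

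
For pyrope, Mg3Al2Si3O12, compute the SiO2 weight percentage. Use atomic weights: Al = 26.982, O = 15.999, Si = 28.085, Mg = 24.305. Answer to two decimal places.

M(Mg3Al2Si3O12) = 403.122 g/mol; M(SiO2) = 60.083 g/mol.
Moles SiO2 per formula unit = 3 Si ÷ 1 = 3.0000.
SiO2 fraction = (3.0000 × 60.083) / 403.122 = 180.249/403.122 = 0.4471.

44.71 wt%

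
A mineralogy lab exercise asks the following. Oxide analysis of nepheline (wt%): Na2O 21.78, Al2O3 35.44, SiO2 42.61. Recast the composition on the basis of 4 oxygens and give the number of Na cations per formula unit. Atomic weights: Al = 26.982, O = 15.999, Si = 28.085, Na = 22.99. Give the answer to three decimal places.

1.000 Na apfu

Na2O: 21.78/61.979 = 0.35141 mol → 0.70282 mol Na, 0.35141 mol O.
Al2O3: 35.44/101.961 = 0.34758 mol → 0.69516 mol Al, 1.04274 mol O.
SiO2: 42.61/60.083 = 0.70919 mol → 0.70919 mol Si, 1.41838 mol O.
Total oxygen = 2.81253 mol. Normalization factor = 4/2.81253 = 1.42221.
Na per 4 O = 0.70282 × 1.42221 = 1.000.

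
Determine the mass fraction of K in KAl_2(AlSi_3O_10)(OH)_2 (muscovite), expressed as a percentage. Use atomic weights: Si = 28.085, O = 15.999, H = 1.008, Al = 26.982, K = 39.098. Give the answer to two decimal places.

Formula mass = 1·39.098 + 3·26.982 + 3·28.085 + 12·15.999 + 2·1.008 = 398.303 g/mol, of which 39.098 g is K.
So K makes up 39.098/398.303 = 0.0982 of the mass, i.e. 9.82%.

9.82 weight percent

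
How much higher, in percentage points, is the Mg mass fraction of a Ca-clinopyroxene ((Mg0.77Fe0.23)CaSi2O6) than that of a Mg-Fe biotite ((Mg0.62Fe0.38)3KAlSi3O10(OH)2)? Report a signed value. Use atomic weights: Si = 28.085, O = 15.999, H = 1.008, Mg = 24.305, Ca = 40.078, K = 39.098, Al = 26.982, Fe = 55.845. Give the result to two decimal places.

-1.61 percentage points

First mineral: 18.715 g Mg in 223.801 g formula = 8.36 wt% Mg.
Second mineral: 45.207 g Mg in 453.210 g formula = 9.97 wt% Mg.
8.36% − 9.97% gives a difference of -1.61 percentage points.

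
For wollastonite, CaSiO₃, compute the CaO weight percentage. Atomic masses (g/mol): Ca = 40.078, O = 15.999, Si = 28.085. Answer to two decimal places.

Molar mass of CaSiO₃ = 1·40.078 + 1·28.085 + 3·15.999 = 116.160 g/mol.
Each formula unit contains 1 Ca, equivalent to 1/1 = 1.0000 mol CaO.
M(CaO) = 1×40.078 + 1×15.999 = 56.077 g/mol.
Mass of CaO per formula unit = 1.0000 × 56.077 = 56.077 g.
CaO wt% = 56.077 / 116.160 × 100 = 48.28%.

48.28 wt%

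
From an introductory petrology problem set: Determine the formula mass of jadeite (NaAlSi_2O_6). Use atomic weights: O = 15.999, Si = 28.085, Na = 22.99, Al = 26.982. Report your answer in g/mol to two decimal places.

Na: 1 × 22.99 = 22.9900
Al: 1 × 26.982 = 26.9820
Si: 2 × 28.085 = 56.1700
O: 6 × 15.999 = 95.9940
Summing the contributions gives the formula mass.

202.14 g/mol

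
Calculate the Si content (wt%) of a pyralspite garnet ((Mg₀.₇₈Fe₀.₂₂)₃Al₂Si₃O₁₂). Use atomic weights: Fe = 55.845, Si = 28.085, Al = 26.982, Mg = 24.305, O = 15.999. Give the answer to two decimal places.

19.87 wt%

Molar mass of (Mg₀.₇₈Fe₀.₂₂)₃Al₂Si₃O₁₂: 2.34*24.305 + 0.66*55.845 + 2*26.982 + 3*28.085 + 12*15.999 = 423.938 g/mol.
Mass of Si per formula unit: 3 × 28.085 = 84.255 g.
Weight fraction Si = 84.255 / 423.938 = 0.1987.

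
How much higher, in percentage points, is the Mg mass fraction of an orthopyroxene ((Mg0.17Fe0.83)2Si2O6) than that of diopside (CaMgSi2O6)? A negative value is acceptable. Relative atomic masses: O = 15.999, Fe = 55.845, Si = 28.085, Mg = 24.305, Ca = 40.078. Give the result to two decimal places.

-7.96 percentage points

M((Mg0.17Fe0.83)2Si2O6) = 253.130 g/mol, so wt% Mg = 8.264/253.130 × 100 = 3.26%.
M(CaMgSi2O6) = 216.547 g/mol, so wt% Mg = 24.305/216.547 × 100 = 11.22%.
3.26 − 11.22 = -7.96 pp.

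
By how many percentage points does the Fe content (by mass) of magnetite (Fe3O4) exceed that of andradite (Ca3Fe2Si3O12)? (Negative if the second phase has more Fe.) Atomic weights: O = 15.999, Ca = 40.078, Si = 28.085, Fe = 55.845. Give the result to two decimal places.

First mineral: 167.535 g Fe in 231.531 g formula = 72.36 wt% Fe.
Second mineral: 111.690 g Fe in 508.167 g formula = 21.98 wt% Fe.
72.36% − 21.98% gives a difference of 50.38 percentage points.

50.38 percentage points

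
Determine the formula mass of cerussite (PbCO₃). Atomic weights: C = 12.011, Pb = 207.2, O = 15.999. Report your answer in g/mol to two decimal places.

267.21 g/mol

M = 1(207.2) + 1(12.011) + 3(15.999)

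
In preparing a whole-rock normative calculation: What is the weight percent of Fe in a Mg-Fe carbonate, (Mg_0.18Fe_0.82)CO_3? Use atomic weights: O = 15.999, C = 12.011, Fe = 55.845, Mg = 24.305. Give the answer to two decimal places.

41.56 weight percent

M((Mg_0.18Fe_0.82)CO_3) = 110.176 g/mol.
Fe contributes 0.82 × 55.845 = 45.793 g per mole.
45.793/110.176 = 0.4156 → 41.56%.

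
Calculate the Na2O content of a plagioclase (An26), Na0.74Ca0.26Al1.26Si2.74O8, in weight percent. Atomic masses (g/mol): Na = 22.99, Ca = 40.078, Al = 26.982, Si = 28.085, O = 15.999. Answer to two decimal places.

8.61 wt%

M(Na0.74Ca0.26Al1.26Si2.74O8) = 266.375 g/mol; M(Na2O) = 61.979 g/mol.
Moles Na2O per formula unit = 0.74 Na ÷ 2 = 0.3700.
Na2O fraction = (0.3700 × 61.979) / 266.375 = 22.932/266.375 = 0.0861.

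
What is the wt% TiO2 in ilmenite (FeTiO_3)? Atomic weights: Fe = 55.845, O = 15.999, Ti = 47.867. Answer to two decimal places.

M(FeTiO_3) = 151.709 g/mol; M(TiO2) = 79.865 g/mol.
Moles TiO2 per formula unit = 1 Ti ÷ 1 = 1.0000.
TiO2 fraction = (1.0000 × 79.865) / 151.709 = 79.865/151.709 = 0.5264.

52.64 wt%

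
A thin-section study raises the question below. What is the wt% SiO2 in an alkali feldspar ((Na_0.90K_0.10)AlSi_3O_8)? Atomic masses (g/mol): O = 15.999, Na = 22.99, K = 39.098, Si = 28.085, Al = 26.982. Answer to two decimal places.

Molar mass of (Na_0.90K_0.10)AlSi_3O_8 = 0.90*22.99 + 0.10*39.098 + 1*26.982 + 3*28.085 + 8*15.999 = 263.830 g/mol.
Each formula unit contains 3 Si, equivalent to 3/1 = 3.0000 mol SiO2.
M(SiO2) = 1×28.085 + 2×15.999 = 60.083 g/mol.
Mass of SiO2 per formula unit = 3.0000 × 60.083 = 180.249 g.
SiO2 wt% = 180.249 / 263.830 × 100 = 68.32%.

68.32 wt%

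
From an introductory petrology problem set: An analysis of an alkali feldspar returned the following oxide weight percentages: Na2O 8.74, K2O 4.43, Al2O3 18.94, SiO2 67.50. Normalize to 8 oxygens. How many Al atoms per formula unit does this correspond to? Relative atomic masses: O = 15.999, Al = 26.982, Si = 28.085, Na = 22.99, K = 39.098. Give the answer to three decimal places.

Na2O (M=61.979): mol = 0.14102; Na = 0.28204, O = 0.14102.
K2O (M=94.195): mol = 0.04703; K = 0.09406, O = 0.04703.
Al2O3 (M=101.961): mol = 0.18576; Al = 0.37152, O = 0.55728.
SiO2 (M=60.083): mol = 1.12345; Si = 1.12345, O = 2.24690.
ΣO = 2.99223; factor = 8/ΣO = 2.67359.
Al apfu = 0.37152 × 2.67359 = 0.993.

0.993 Al apfu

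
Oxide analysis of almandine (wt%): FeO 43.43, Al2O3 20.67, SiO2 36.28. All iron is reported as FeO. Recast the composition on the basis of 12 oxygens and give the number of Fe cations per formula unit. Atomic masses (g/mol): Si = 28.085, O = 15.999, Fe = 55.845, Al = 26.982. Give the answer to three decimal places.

FeO: 43.43/71.844 = 0.60450 mol → 0.60450 mol Fe, 0.60450 mol O.
Al2O3: 20.67/101.961 = 0.20272 mol → 0.40544 mol Al, 0.60816 mol O.
SiO2: 36.28/60.083 = 0.60383 mol → 0.60383 mol Si, 1.20766 mol O.
Total oxygen = 2.42032 mol. Normalization factor = 12/2.42032 = 4.95802.
Fe per 12 O = 0.60450 × 4.95802 = 2.997.

2.997 Fe apfu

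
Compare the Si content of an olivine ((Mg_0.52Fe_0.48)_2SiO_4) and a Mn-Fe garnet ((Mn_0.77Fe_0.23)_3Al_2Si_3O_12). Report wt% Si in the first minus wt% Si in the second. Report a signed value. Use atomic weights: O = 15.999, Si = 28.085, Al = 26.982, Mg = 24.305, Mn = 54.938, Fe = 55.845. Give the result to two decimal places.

-0.57 percentage points

M((Mg_0.52Fe_0.48)_2SiO_4) = 170.969 g/mol, so wt% Si = 28.085/170.969 × 100 = 16.43%.
M((Mn_0.77Fe_0.23)_3Al_2Si_3O_12) = 495.647 g/mol, so wt% Si = 84.255/495.647 × 100 = 17.00%.
16.43 − 17.00 = -0.57 pp.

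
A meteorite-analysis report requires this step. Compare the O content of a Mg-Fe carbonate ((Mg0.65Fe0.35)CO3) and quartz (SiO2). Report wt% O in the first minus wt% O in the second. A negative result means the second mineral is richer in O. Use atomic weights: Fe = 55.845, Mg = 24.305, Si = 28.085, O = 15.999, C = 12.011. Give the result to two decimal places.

-2.92 percentage points

M((Mg0.65Fe0.35)CO3) = 95.352 g/mol, so wt% O = 47.997/95.352 × 100 = 50.34%.
M(SiO2) = 60.083 g/mol, so wt% O = 31.998/60.083 × 100 = 53.26%.
50.34 − 53.26 = -2.92 pp.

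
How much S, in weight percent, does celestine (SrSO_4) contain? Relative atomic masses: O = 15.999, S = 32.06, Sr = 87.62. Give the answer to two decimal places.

Formula mass = 1×87.62 + 1×32.06 + 4×15.999 = 183.676 g/mol, of which 32.060 g is S.
So S makes up 32.060/183.676 = 0.1745 of the mass, i.e. 17.45%.

17.45 weight percent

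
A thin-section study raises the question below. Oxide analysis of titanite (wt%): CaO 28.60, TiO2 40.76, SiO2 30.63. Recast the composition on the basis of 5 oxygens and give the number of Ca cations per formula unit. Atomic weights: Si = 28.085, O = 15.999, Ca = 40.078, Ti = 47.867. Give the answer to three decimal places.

1.000 Ca apfu

CaO (M=56.077): mol = 0.51001; Ca = 0.51001, O = 0.51001.
TiO2 (M=79.865): mol = 0.51036; Ti = 0.51036, O = 1.02072.
SiO2 (M=60.083): mol = 0.50979; Si = 0.50979, O = 1.01958.
ΣO = 2.55031; factor = 5/ΣO = 1.96055.
Ca apfu = 0.51001 × 1.96055 = 1.000.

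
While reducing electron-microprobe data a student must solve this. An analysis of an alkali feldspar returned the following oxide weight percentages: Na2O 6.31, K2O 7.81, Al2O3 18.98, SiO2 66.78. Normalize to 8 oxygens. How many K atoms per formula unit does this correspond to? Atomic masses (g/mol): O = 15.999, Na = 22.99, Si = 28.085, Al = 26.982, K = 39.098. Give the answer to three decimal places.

0.447 K apfu

Na2O (M=61.979): mol = 0.10181; Na = 0.20362, O = 0.10181.
K2O (M=94.195): mol = 0.08291; K = 0.16582, O = 0.08291.
Al2O3 (M=101.961): mol = 0.18615; Al = 0.37230, O = 0.55845.
SiO2 (M=60.083): mol = 1.11146; Si = 1.11146, O = 2.22292.
ΣO = 2.96609; factor = 8/ΣO = 2.69715.
K apfu = 0.16582 × 2.69715 = 0.447.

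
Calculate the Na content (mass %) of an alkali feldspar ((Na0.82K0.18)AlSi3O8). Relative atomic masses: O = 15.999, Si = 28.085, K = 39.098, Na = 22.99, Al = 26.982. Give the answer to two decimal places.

Molar mass of (Na0.82K0.18)AlSi3O8: 0.82×22.99 + 0.18×39.098 + 1×26.982 + 3×28.085 + 8×15.999 = 265.118 g/mol.
Mass of Na per formula unit: 0.82 × 22.99 = 18.852 g.
Weight fraction Na = 18.852 / 265.118 = 0.0711.

7.11 mass %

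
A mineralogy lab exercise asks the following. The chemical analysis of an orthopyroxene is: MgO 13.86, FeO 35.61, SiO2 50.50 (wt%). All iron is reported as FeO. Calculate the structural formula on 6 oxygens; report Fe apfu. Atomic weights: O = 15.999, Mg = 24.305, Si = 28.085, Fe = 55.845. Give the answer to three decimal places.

1.180 Fe apfu

MgO: 13.86/40.304 = 0.34389 mol → 0.34389 mol Mg, 0.34389 mol O.
FeO: 35.61/71.844 = 0.49566 mol → 0.49566 mol Fe, 0.49566 mol O.
SiO2: 50.50/60.083 = 0.84050 mol → 0.84050 mol Si, 1.68100 mol O.
Total oxygen = 2.52055 mol. Normalization factor = 6/2.52055 = 2.38043.
Fe per 6 O = 0.49566 × 2.38043 = 1.180.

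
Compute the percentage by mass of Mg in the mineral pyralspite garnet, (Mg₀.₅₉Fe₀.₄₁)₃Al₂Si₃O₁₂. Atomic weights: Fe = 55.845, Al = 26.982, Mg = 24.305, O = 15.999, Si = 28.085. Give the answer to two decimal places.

Formula mass = 1.77·24.305 + 1.23·55.845 + 2·26.982 + 3·28.085 + 12·15.999 = 441.916 g/mol, of which 43.020 g is Mg.
So Mg makes up 43.020/441.916 = 0.0973 of the mass, i.e. 9.73%.

9.73 weight percent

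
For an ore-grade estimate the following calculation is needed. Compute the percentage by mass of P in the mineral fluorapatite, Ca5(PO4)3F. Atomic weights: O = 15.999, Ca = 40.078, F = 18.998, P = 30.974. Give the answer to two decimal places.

M(Ca5(PO4)3F) = 504.298 g/mol.
P contributes 3 × 30.974 = 92.922 g per mole.
92.922/504.298 = 0.1843 → 18.43%.

18.43 mass %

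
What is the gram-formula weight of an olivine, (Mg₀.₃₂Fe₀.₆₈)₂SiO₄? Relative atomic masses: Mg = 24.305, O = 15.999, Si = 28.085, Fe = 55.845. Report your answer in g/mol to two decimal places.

Mg: 0.64 × 24.305 = 15.5552
Fe: 1.36 × 55.845 = 75.9492
Si: 1 × 28.085 = 28.0850
O: 4 × 15.999 = 63.9960
Summing the contributions gives the formula mass.

183.59 g/mol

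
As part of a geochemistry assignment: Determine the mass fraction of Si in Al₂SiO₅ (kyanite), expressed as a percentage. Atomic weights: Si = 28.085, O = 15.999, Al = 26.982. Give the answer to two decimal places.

17.33 wt%

Molar mass of Al₂SiO₅: 2*26.982 + 1*28.085 + 5*15.999 = 162.044 g/mol.
Mass of Si per formula unit: 1 × 28.085 = 28.085 g.
Weight fraction Si = 28.085 / 162.044 = 0.1733.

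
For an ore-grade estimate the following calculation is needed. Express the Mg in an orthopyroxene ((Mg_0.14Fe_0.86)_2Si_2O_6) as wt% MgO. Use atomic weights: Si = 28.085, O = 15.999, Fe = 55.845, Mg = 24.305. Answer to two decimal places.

4.43 wt%

Molar mass of (Mg_0.14Fe_0.86)_2Si_2O_6 = 0.28×24.305 + 1.72×55.845 + 2×28.085 + 6×15.999 = 255.023 g/mol.
Each formula unit contains 0.28 Mg, equivalent to 0.28/1 = 0.2800 mol MgO.
M(MgO) = 1×24.305 + 1×15.999 = 40.304 g/mol.
Mass of MgO per formula unit = 0.2800 × 40.304 = 11.285 g.
MgO wt% = 11.285 / 255.023 × 100 = 4.43%.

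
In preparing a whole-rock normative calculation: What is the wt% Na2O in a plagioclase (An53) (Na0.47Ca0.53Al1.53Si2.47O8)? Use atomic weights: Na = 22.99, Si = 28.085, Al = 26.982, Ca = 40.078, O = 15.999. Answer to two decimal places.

5.38 wt%

Formula mass = 270.691 g/mol.
0.47 Na → 0.2350 mol Na2O per formula unit; M(Na2O) = 61.979, so Na2O mass = 14.565 g.
14.565/270.691 × 100 = 5.38 wt%.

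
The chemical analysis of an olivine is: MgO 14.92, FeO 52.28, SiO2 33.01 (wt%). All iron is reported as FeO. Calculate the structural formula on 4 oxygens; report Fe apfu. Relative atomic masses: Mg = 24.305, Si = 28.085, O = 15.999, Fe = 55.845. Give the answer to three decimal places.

14.92 wt% MgO ÷ 40.304 g/mol = 0.37019 mol, giving 0.37019 Mg and 0.37019 O.
52.28 wt% FeO ÷ 71.844 g/mol = 0.72769 mol, giving 0.72769 Fe and 0.72769 O.
33.01 wt% SiO2 ÷ 60.083 g/mol = 0.54941 mol, giving 0.54941 Si and 1.09882 O.
Oxygen sums to 2.19670; scaling by 4/2.19670 = 1.82091 puts the formula on 4 O.
Fe: 0.72769 × 1.82091 = 1.325 atoms per formula unit.

1.325 Fe apfu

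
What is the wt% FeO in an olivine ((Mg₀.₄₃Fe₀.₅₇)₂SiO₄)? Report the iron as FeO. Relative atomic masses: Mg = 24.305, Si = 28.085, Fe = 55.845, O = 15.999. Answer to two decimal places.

46.36 wt%

Molar mass of (Mg₀.₄₃Fe₀.₅₇)₂SiO₄ = 0.86*24.305 + 1.14*55.845 + 1*28.085 + 4*15.999 = 176.647 g/mol.
Each formula unit contains 1.14 Fe, equivalent to 1.14/1 = 1.1400 mol FeO.
M(FeO) = 1×55.845 + 1×15.999 = 71.844 g/mol.
Mass of FeO per formula unit = 1.1400 × 71.844 = 81.902 g.
FeO wt% = 81.902 / 176.647 × 100 = 46.36%.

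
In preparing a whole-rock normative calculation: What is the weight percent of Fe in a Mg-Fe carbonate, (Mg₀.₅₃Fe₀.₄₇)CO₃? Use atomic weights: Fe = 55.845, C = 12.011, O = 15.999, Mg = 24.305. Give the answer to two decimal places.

26.48 wt%

Formula mass = 0.53×24.305 + 0.47×55.845 + 1×12.011 + 3×15.999 = 99.137 g/mol, of which 26.247 g is Fe.
So Fe makes up 26.247/99.137 = 0.2648 of the mass, i.e. 26.48%.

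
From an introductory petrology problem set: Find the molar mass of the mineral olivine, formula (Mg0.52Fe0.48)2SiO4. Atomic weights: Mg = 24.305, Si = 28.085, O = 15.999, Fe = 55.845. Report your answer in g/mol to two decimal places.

M = 1.04×24.305 + 0.96×55.845 + 1×28.085 + 4×15.999

170.97 g/mol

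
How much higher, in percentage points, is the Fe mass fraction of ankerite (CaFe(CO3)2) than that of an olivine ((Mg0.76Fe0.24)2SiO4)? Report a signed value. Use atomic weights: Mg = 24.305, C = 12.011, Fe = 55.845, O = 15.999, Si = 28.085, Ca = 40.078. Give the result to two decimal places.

M(CaFe(CO3)2) = 215.939 g/mol, so wt% Fe = 55.845/215.939 × 100 = 25.86%.
M((Mg0.76Fe0.24)2SiO4) = 155.830 g/mol, so wt% Fe = 26.806/155.830 × 100 = 17.20%.
25.86 − 17.20 = 8.66 pp.

8.66 percentage points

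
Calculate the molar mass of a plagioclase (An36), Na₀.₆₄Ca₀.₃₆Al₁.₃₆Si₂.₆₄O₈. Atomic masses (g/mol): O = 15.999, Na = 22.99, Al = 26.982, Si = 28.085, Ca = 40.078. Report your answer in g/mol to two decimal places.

Na: 0.64 × 22.99 = 14.7136
Ca: 0.36 × 40.078 = 14.4281
Al: 1.36 × 26.982 = 36.6955
Si: 2.64 × 28.085 = 74.1444
O: 8 × 15.999 = 127.9920
Summing the contributions gives the formula mass.

267.97 g/mol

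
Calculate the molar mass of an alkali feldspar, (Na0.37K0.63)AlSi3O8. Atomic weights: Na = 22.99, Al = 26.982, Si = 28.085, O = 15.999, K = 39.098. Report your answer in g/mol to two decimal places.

272.37 g/mol

The formula mass is the sum 0.37(22.99) + 0.63(39.098) + 1(26.982) + 3(28.085) + 8(15.999).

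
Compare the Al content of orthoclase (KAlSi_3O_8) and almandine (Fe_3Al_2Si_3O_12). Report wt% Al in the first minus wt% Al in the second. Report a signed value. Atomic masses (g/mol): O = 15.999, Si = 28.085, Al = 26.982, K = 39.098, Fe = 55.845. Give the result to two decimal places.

M(KAlSi_3O_8) = 278.327 g/mol, so wt% Al = 26.982/278.327 × 100 = 9.69%.
M(Fe_3Al_2Si_3O_12) = 497.742 g/mol, so wt% Al = 53.964/497.742 × 100 = 10.84%.
9.69 − 10.84 = -1.15 pp.

-1.15 percentage points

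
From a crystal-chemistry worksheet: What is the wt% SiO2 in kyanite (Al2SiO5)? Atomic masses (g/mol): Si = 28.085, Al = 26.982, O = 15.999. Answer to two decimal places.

37.08 wt%

Formula mass = 162.044 g/mol.
1 Si → 1.0000 mol SiO2 per formula unit; M(SiO2) = 60.083, so SiO2 mass = 60.083 g.
60.083/162.044 × 100 = 37.08 wt%.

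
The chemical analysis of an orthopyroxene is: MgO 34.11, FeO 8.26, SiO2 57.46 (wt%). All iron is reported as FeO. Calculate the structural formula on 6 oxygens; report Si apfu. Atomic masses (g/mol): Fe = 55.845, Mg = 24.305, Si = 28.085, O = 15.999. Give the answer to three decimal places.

1.997 Si apfu

MgO: 34.11/40.304 = 0.84632 mol → 0.84632 mol Mg, 0.84632 mol O.
FeO: 8.26/71.844 = 0.11497 mol → 0.11497 mol Fe, 0.11497 mol O.
SiO2: 57.46/60.083 = 0.95634 mol → 0.95634 mol Si, 1.91268 mol O.
Total oxygen = 2.87397 mol. Normalization factor = 6/2.87397 = 2.08770.
Si per 6 O = 0.95634 × 2.08770 = 1.997.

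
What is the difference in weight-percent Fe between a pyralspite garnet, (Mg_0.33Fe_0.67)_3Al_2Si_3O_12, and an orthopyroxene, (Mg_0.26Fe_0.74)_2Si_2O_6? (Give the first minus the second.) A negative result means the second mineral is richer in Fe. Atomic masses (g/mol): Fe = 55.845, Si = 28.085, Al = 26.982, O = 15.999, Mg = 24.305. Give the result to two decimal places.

-9.34 percentage points

M((Mg_0.33Fe_0.67)_3Al_2Si_3O_12) = 466.517 g/mol, so wt% Fe = 112.248/466.517 × 100 = 24.06%.
M((Mg_0.26Fe_0.74)_2Si_2O_6) = 247.453 g/mol, so wt% Fe = 82.651/247.453 × 100 = 33.40%.
24.06 − 33.40 = -9.34 pp.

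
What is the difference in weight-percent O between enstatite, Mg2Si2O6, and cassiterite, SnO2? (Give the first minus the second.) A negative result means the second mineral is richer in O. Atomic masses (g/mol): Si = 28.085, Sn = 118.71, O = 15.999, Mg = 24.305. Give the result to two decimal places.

26.58 percentage points

M(Mg2Si2O6) = 200.774 g/mol, so wt% O = 95.994/200.774 × 100 = 47.81%.
M(SnO2) = 150.708 g/mol, so wt% O = 31.998/150.708 × 100 = 21.23%.
47.81 − 21.23 = 26.58 pp.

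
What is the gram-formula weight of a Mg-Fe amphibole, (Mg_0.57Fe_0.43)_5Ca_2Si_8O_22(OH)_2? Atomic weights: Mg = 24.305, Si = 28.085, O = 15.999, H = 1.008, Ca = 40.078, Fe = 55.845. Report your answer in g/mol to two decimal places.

880.16 g/mol

M = 2.85*24.305 + 2.15*55.845 + 2*40.078 + 8*28.085 + 24*15.999 + 2*1.008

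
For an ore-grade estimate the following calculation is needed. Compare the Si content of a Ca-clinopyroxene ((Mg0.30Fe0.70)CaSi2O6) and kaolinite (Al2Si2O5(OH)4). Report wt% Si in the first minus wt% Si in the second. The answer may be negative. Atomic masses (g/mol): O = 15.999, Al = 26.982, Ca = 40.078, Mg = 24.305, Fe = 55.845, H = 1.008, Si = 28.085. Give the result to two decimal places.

1.78 percentage points

First mineral: 56.170 g Si in 238.625 g formula = 23.54 wt% Si.
Second mineral: 56.170 g Si in 258.157 g formula = 21.76 wt% Si.
23.54% − 21.76% gives a difference of 1.78 percentage points.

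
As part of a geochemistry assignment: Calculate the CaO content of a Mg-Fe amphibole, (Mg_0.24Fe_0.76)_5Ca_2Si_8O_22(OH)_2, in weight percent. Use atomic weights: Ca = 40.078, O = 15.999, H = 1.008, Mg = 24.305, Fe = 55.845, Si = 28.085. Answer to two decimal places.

12.03 wt%

Molar mass of (Mg_0.24Fe_0.76)_5Ca_2Si_8O_22(OH)_2 = 1.20×24.305 + 3.80×55.845 + 2×40.078 + 8×28.085 + 24×15.999 + 2×1.008 = 932.205 g/mol.
Each formula unit contains 2 Ca, equivalent to 2/1 = 2.0000 mol CaO.
M(CaO) = 1×40.078 + 1×15.999 = 56.077 g/mol.
Mass of CaO per formula unit = 2.0000 × 56.077 = 112.154 g.
CaO wt% = 112.154 / 932.205 × 100 = 12.03%.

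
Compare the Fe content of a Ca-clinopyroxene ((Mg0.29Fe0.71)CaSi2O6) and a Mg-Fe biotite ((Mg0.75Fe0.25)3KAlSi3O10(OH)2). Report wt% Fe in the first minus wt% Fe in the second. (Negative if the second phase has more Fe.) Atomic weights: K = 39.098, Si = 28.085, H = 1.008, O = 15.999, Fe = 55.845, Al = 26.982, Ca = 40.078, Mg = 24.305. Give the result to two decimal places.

7.09 percentage points

Fe in (Mg0.29Fe0.71)CaSi2O6: molar mass 238.940 g/mol; 0.71×55.845 = 39.650 g → 16.59 wt%.
Fe in (Mg0.75Fe0.25)3KAlSi3O10(OH)2: molar mass 440.909 g/mol; 0.75×55.845 = 41.884 g → 9.50 wt%.
Difference = 16.59 − 9.50 = 7.09 percentage points.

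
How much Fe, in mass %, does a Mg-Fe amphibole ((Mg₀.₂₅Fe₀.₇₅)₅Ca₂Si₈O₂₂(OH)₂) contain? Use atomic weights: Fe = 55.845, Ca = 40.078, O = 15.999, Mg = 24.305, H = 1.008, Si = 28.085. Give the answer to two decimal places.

Molar mass of (Mg₀.₂₅Fe₀.₇₅)₅Ca₂Si₈O₂₂(OH)₂: 1.25·24.305 + 3.75·55.845 + 2·40.078 + 8·28.085 + 24·15.999 + 2·1.008 = 930.628 g/mol.
Mass of Fe per formula unit: 3.75 × 55.845 = 209.419 g.
Weight fraction Fe = 209.419 / 930.628 = 0.2250.

22.50 mass %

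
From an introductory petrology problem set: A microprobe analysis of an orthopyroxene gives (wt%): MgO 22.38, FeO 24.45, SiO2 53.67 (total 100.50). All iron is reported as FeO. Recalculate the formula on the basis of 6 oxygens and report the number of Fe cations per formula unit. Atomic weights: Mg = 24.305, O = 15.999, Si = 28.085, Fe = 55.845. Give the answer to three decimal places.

22.38 wt% MgO ÷ 40.304 g/mol = 0.55528 mol, giving 0.55528 Mg and 0.55528 O.
24.45 wt% FeO ÷ 71.844 g/mol = 0.34032 mol, giving 0.34032 Fe and 0.34032 O.
53.67 wt% SiO2 ÷ 60.083 g/mol = 0.89326 mol, giving 0.89326 Si and 1.78652 O.
Oxygen sums to 2.68212; scaling by 6/2.68212 = 2.23704 puts the formula on 6 O.
Fe: 0.34032 × 2.23704 = 0.761 atoms per formula unit.

0.761 Fe apfu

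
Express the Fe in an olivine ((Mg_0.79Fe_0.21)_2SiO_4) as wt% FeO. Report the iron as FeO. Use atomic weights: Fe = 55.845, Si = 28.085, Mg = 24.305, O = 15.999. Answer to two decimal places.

M((Mg_0.79Fe_0.21)_2SiO_4) = 153.938 g/mol; M(FeO) = 71.844 g/mol.
Moles FeO per formula unit = 0.42 Fe ÷ 1 = 0.4200.
FeO fraction = (0.4200 × 71.844) / 153.938 = 30.174/153.938 = 0.1960.

19.60 wt%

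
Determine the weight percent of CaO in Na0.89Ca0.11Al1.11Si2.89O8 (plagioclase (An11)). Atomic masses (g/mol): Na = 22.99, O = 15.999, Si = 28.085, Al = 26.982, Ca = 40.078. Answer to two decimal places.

Formula mass = 263.977 g/mol.
0.11 Ca → 0.1100 mol CaO per formula unit; M(CaO) = 56.077, so CaO mass = 6.168 g.
6.168/263.977 × 100 = 2.34 wt%.

2.34 wt%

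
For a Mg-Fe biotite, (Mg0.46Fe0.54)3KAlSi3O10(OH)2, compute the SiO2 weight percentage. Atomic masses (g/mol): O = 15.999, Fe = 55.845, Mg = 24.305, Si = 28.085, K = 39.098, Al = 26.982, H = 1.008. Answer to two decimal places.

M((Mg0.46Fe0.54)3KAlSi3O10(OH)2) = 468.349 g/mol; M(SiO2) = 60.083 g/mol.
Moles SiO2 per formula unit = 3 Si ÷ 1 = 3.0000.
SiO2 fraction = (3.0000 × 60.083) / 468.349 = 180.249/468.349 = 0.3849.

38.49 wt%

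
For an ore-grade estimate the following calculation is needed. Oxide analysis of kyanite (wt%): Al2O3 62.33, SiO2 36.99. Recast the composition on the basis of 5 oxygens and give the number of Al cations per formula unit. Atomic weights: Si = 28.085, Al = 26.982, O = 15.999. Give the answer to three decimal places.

1.994 Al apfu

Al2O3: 62.33/101.961 = 0.61131 mol → 1.22262 mol Al, 1.83393 mol O.
SiO2: 36.99/60.083 = 0.61565 mol → 0.61565 mol Si, 1.23130 mol O.
Total oxygen = 3.06523 mol. Normalization factor = 5/3.06523 = 1.63120.
Al per 5 O = 1.22262 × 1.63120 = 1.994.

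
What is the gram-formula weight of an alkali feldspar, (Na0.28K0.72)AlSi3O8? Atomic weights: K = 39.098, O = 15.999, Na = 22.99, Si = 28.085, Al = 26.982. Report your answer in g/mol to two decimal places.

273.82 g/mol

M = 0.28×22.99 + 0.72×39.098 + 1×26.982 + 3×28.085 + 8×15.999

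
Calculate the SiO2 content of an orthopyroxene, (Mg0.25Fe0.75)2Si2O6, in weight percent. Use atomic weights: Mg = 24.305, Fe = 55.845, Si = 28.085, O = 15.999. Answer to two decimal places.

Molar mass of (Mg0.25Fe0.75)2Si2O6 = 0.50*24.305 + 1.50*55.845 + 2*28.085 + 6*15.999 = 248.084 g/mol.
Each formula unit contains 2 Si, equivalent to 2/1 = 2.0000 mol SiO2.
M(SiO2) = 1×28.085 + 2×15.999 = 60.083 g/mol.
Mass of SiO2 per formula unit = 2.0000 × 60.083 = 120.166 g.
SiO2 wt% = 120.166 / 248.084 × 100 = 48.44%.

48.44 wt%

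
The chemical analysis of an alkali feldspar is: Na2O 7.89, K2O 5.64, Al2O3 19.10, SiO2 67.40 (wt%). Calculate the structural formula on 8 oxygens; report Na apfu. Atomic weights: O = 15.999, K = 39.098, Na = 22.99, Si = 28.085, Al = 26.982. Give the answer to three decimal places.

Na2O: 7.89/61.979 = 0.12730 mol → 0.25460 mol Na, 0.12730 mol O.
K2O: 5.64/94.195 = 0.05988 mol → 0.11976 mol K, 0.05988 mol O.
Al2O3: 19.10/101.961 = 0.18733 mol → 0.37466 mol Al, 0.56199 mol O.
SiO2: 67.40/60.083 = 1.12178 mol → 1.12178 mol Si, 2.24356 mol O.
Total oxygen = 2.99273 mol. Normalization factor = 8/2.99273 = 2.67314.
Na per 8 O = 0.25460 × 2.67314 = 0.681.

0.681 Na apfu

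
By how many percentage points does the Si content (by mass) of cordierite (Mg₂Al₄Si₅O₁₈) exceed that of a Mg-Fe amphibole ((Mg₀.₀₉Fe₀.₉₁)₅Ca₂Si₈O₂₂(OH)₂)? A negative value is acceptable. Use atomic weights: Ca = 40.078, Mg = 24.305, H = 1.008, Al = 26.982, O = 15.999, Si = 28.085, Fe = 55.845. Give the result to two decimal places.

0.50 percentage points

M(Mg₂Al₄Si₅O₁₈) = 584.945 g/mol, so wt% Si = 140.425/584.945 × 100 = 24.01%.
M((Mg₀.₀₉Fe₀.₉₁)₅Ca₂Si₈O₂₂(OH)₂) = 955.860 g/mol, so wt% Si = 224.680/955.860 × 100 = 23.51%.
24.01 − 23.51 = 0.50 pp.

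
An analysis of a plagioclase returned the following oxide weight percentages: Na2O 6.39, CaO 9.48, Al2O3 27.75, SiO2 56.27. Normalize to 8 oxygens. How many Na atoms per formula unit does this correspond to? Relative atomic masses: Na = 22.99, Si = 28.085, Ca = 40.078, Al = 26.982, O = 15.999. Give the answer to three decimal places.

6.39 wt% Na2O ÷ 61.979 g/mol = 0.10310 mol, giving 0.20620 Na and 0.10310 O.
9.48 wt% CaO ÷ 56.077 g/mol = 0.16905 mol, giving 0.16905 Ca and 0.16905 O.
27.75 wt% Al2O3 ÷ 101.961 g/mol = 0.27216 mol, giving 0.54432 Al and 0.81648 O.
56.27 wt% SiO2 ÷ 60.083 g/mol = 0.93654 mol, giving 0.93654 Si and 1.87308 O.
Oxygen sums to 2.96171; scaling by 8/2.96171 = 2.70114 puts the formula on 8 O.
Na: 0.20620 × 2.70114 = 0.557 atoms per formula unit.

0.557 Na apfu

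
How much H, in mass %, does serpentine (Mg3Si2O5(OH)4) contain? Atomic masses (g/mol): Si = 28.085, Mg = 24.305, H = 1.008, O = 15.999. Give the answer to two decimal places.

1.46 mass %

Formula mass = 3×24.305 + 2×28.085 + 9×15.999 + 4×1.008 = 277.108 g/mol, of which 4.032 g is H.
So H makes up 4.032/277.108 = 0.0146 of the mass, i.e. 1.46%.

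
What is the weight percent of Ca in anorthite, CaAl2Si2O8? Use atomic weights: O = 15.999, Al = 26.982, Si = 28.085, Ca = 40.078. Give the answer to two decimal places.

14.41 wt%

M(CaAl2Si2O8) = 278.204 g/mol.
Ca contributes 1 × 40.078 = 40.078 g per mole.
40.078/278.204 = 0.1441 → 14.41%.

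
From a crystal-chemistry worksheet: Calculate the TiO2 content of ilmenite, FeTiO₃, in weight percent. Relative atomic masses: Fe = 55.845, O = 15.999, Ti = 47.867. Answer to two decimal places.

Molar mass of FeTiO₃ = 1×55.845 + 1×47.867 + 3×15.999 = 151.709 g/mol.
Each formula unit contains 1 Ti, equivalent to 1/1 = 1.0000 mol TiO2.
M(TiO2) = 1×47.867 + 2×15.999 = 79.865 g/mol.
Mass of TiO2 per formula unit = 1.0000 × 79.865 = 79.865 g.
TiO2 wt% = 79.865 / 151.709 × 100 = 52.64%.

52.64 wt%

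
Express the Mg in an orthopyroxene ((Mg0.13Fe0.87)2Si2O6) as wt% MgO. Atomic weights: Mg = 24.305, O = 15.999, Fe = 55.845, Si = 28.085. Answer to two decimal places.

Formula mass = 255.654 g/mol.
0.26 Mg → 0.2600 mol MgO per formula unit; M(MgO) = 40.304, so MgO mass = 10.479 g.
10.479/255.654 × 100 = 4.10 wt%.

4.10 wt%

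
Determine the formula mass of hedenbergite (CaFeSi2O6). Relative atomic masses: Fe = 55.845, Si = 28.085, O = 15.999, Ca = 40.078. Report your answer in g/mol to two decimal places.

The formula mass is the sum 1×40.078 + 1×55.845 + 2×28.085 + 6×15.999.

248.09 g/mol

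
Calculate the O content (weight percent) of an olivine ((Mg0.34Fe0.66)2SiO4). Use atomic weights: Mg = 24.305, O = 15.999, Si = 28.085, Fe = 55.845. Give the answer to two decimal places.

35.10 weight percent

Formula mass = 0.68×24.305 + 1.32×55.845 + 1×28.085 + 4×15.999 = 182.324 g/mol, of which 63.996 g is O.
So O makes up 63.996/182.324 = 0.3510 of the mass, i.e. 35.10%.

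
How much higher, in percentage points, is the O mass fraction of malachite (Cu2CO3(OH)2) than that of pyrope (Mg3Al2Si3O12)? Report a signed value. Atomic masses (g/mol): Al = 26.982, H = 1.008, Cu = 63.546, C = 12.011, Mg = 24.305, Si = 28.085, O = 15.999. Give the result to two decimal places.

-11.45 percentage points

O in Cu2CO3(OH)2: molar mass 221.114 g/mol; 5×15.999 = 79.995 g → 36.18 wt%.
O in Mg3Al2Si3O12: molar mass 403.122 g/mol; 12×15.999 = 191.988 g → 47.63 wt%.
Difference = 36.18 − 47.63 = -11.45 percentage points.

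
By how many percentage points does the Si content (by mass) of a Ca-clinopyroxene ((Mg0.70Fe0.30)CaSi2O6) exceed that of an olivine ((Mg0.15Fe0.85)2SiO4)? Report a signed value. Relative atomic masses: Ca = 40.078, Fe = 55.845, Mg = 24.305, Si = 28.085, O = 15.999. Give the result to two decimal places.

M((Mg0.70Fe0.30)CaSi2O6) = 226.009 g/mol, so wt% Si = 56.170/226.009 × 100 = 24.85%.
M((Mg0.15Fe0.85)2SiO4) = 194.309 g/mol, so wt% Si = 28.085/194.309 × 100 = 14.45%.
24.85 − 14.45 = 10.40 pp.

10.40 percentage points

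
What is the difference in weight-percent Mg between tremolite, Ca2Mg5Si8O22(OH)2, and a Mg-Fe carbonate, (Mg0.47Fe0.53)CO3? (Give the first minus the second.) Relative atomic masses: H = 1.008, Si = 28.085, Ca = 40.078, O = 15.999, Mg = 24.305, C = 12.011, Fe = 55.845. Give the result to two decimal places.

M(Ca2Mg5Si8O22(OH)2) = 812.353 g/mol, so wt% Mg = 121.525/812.353 × 100 = 14.96%.
M((Mg0.47Fe0.53)CO3) = 101.029 g/mol, so wt% Mg = 11.423/101.029 × 100 = 11.31%.
14.96 − 11.31 = 3.65 pp.

3.65 percentage points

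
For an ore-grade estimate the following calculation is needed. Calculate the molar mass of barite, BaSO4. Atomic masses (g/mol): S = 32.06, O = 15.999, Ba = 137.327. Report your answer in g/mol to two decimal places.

233.38 g/mol

M = 1·137.327 + 1·32.06 + 4·15.999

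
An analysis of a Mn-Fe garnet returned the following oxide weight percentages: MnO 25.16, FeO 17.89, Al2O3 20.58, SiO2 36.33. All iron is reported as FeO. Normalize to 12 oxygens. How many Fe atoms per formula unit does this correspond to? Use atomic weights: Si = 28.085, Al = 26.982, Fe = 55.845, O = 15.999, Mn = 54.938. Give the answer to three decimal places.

1.236 Fe apfu

25.16 wt% MnO ÷ 70.937 g/mol = 0.35468 mol, giving 0.35468 Mn and 0.35468 O.
17.89 wt% FeO ÷ 71.844 g/mol = 0.24901 mol, giving 0.24901 Fe and 0.24901 O.
20.58 wt% Al2O3 ÷ 101.961 g/mol = 0.20184 mol, giving 0.40368 Al and 0.60552 O.
36.33 wt% SiO2 ÷ 60.083 g/mol = 0.60466 mol, giving 0.60466 Si and 1.20932 O.
Oxygen sums to 2.41853; scaling by 12/2.41853 = 4.96169 puts the formula on 12 O.
Fe: 0.24901 × 4.96169 = 1.236 atoms per formula unit.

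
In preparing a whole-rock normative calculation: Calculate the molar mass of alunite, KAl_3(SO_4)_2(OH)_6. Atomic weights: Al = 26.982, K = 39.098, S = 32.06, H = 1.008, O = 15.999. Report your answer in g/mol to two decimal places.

The formula mass is the sum 1·39.098 + 3·26.982 + 2·32.06 + 14·15.999 + 6·1.008.

414.20 g/mol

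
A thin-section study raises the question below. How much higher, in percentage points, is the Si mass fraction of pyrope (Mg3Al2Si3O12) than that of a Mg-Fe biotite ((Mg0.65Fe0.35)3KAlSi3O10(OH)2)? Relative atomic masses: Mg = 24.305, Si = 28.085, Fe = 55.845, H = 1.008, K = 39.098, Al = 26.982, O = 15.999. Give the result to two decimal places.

2.19 percentage points

First mineral: 84.255 g Si in 403.122 g formula = 20.90 wt% Si.
Second mineral: 84.255 g Si in 450.371 g formula = 18.71 wt% Si.
20.90% − 18.71% gives a difference of 2.19 percentage points.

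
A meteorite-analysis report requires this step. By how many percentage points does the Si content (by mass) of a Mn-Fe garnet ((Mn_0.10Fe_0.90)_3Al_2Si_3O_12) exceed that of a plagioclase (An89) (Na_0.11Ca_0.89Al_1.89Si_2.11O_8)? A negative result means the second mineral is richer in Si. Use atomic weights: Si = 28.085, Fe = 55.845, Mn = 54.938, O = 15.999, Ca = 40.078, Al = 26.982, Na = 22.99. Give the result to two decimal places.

-4.50 percentage points

First mineral: 84.255 g Si in 497.470 g formula = 16.94 wt% Si.
Second mineral: 59.259 g Si in 276.446 g formula = 21.44 wt% Si.
16.94% − 21.44% gives a difference of -4.50 percentage points.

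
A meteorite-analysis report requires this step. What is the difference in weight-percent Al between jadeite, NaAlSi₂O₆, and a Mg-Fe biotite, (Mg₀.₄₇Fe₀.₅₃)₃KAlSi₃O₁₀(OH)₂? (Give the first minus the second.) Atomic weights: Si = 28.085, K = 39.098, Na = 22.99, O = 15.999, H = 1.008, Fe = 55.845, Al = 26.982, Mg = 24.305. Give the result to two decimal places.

Al in NaAlSi₂O₆: molar mass 202.136 g/mol; 1×26.982 = 26.982 g → 13.35 wt%.
Al in (Mg₀.₄₇Fe₀.₅₃)₃KAlSi₃O₁₀(OH)₂: molar mass 467.403 g/mol; 1×26.982 = 26.982 g → 5.77 wt%.
Difference = 13.35 − 5.77 = 7.58 percentage points.

7.58 percentage points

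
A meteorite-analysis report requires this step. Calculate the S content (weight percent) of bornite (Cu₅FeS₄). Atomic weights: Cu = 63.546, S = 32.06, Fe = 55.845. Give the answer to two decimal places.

25.56 weight percent

M(Cu₅FeS₄) = 501.815 g/mol.
S contributes 4 × 32.06 = 128.240 g per mole.
128.240/501.815 = 0.2556 → 25.56%.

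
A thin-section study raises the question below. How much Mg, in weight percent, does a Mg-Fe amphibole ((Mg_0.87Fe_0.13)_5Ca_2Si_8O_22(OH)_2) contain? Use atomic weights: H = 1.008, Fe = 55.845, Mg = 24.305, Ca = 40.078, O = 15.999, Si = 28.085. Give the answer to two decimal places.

Formula mass = 4.35*24.305 + 0.65*55.845 + 2*40.078 + 8*28.085 + 24*15.999 + 2*1.008 = 832.854 g/mol, of which 105.727 g is Mg.
So Mg makes up 105.727/832.854 = 0.1269 of the mass, i.e. 12.69%.

12.69 weight percent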